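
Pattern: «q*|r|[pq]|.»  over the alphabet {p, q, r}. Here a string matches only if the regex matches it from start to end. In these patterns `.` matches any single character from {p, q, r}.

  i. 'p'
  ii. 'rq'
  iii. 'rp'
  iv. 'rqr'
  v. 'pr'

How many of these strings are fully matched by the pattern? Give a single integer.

i → match
ii → no match
iii → no match
iv → no match
v → no match
Total matched: 1

1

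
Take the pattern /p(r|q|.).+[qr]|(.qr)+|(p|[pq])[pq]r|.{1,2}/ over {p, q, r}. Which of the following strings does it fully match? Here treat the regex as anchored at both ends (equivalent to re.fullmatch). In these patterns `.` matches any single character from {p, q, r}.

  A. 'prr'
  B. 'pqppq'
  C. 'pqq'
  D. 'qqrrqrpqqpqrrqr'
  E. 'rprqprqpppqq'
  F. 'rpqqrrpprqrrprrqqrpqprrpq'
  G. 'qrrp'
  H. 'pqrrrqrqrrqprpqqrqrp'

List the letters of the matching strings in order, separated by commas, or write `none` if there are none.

A → no match
B → match
C → no match
D → no match
E → no match
F → no match
G → no match
H → no match

B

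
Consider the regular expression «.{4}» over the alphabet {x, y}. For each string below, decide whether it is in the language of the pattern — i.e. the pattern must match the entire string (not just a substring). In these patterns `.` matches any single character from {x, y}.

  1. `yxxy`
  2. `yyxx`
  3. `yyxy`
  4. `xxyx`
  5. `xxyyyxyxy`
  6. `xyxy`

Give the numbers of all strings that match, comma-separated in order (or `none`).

1 → match
2 → match
3 → match
4 → match
5 → no match
6 → match

1, 2, 3, 4, 6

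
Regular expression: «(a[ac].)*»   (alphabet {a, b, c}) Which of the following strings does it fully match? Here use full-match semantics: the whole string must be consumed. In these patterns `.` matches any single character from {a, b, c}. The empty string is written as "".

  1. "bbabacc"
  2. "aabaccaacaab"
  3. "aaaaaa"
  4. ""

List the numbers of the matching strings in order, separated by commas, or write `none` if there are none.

2, 3, 4

1. "bbabacc" → no match
2. "aabaccaacaab" → match
3. "aaaaaa" → match
4. "" → match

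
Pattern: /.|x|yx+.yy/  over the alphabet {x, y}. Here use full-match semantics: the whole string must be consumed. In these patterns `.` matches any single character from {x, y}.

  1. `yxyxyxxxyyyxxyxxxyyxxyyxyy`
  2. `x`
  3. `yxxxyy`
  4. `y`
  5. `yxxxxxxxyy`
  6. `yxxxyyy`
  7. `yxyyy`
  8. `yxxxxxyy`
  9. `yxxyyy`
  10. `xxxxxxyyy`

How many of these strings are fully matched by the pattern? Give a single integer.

1 → no match
2 → match
3 → match
4 → match
5 → match
6 → match
7 → match
8 → match
9 → match
10 → no match
Total matched: 8

8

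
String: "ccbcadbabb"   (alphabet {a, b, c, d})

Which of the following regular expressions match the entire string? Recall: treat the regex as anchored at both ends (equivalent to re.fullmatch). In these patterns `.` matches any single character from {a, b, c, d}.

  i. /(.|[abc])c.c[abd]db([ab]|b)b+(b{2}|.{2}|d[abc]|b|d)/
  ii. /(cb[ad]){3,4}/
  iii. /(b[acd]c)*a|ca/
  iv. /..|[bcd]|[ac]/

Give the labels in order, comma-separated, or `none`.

i

i → match
ii → no match — must start with "cb"
iii → no match
iv → no match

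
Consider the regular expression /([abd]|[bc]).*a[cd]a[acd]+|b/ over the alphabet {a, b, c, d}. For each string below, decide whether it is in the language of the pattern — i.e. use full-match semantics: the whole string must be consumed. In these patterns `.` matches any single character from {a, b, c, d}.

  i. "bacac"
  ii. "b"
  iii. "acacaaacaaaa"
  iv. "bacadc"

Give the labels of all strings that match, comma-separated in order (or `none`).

i → match
ii → match
iii → match
iv → match

i, ii, iii, iv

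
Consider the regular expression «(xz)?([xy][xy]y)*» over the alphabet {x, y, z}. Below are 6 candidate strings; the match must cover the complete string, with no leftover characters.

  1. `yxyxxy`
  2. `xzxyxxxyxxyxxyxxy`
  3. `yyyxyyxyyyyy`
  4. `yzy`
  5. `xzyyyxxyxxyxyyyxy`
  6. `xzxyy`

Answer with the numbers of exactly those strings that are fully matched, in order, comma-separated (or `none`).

1 → match
2 → no match
3 → match
4 → no match
5 → match
6 → match

1, 3, 5, 6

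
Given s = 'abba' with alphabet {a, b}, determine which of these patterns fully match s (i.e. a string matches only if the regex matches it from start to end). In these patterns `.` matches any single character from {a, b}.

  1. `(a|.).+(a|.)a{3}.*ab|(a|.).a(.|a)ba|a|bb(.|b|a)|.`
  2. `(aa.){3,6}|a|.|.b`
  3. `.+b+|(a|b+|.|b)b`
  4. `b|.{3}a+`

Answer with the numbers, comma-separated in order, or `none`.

1 → no match
2 → no match
3 → no match — must end with 'b'
4 → match

4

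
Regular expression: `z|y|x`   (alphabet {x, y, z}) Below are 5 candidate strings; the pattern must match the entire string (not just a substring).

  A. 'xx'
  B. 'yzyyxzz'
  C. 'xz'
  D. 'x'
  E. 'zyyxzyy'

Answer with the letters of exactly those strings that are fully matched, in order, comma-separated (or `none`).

D

A → no match
B → no match
C → no match
D → match
E → no match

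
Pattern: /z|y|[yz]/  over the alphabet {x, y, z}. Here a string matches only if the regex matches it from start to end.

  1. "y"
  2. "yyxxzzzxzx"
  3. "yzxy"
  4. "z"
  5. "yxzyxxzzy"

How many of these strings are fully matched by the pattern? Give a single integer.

2

1 → match
2 → no match
3 → no match
4 → match
5 → no match
Total matched: 2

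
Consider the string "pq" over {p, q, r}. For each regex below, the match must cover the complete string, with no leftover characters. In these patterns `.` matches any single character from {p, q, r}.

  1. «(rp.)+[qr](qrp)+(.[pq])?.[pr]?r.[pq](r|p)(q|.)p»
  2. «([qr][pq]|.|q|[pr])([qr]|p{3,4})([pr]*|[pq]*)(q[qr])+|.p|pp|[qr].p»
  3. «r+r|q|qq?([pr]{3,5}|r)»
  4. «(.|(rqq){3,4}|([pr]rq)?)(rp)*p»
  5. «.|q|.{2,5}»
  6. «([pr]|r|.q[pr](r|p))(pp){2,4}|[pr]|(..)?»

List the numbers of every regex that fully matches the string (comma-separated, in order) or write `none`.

5, 6

1 → no match — must start with "rp"
2 → no match
3 → no match
4 → no match — must end with "p"
5 → match
6 → match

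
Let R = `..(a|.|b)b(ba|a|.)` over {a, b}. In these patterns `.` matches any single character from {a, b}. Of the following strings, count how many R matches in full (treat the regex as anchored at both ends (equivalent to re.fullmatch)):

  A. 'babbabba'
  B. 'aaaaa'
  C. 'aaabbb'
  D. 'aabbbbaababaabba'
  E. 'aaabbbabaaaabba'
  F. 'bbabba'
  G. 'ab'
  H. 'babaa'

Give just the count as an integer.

1

A → no match
B → no match
C → no match
D → no match
E → no match
F → match
G → no match
H → no match
Total matched: 1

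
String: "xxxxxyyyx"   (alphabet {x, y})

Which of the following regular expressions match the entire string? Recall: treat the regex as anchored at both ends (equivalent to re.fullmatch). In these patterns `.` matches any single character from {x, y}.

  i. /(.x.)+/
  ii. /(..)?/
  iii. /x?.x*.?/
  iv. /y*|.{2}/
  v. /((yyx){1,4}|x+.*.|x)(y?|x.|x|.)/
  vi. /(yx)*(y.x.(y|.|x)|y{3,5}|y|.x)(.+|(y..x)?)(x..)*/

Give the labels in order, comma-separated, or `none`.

v, vi

i → no match
ii → no match
iii → no match
iv → no match
v → match
vi → match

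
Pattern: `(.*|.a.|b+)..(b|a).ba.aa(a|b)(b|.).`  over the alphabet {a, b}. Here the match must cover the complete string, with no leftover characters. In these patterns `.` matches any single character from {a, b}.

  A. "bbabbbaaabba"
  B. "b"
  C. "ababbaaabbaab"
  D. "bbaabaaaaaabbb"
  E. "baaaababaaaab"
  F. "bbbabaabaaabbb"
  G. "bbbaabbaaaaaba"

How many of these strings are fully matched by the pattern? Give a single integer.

A. "bbabbbaaabba" → no match
B. "b" → no match
C → no match
D → no match
E → match
F → no match
G → match
Total matched: 2

2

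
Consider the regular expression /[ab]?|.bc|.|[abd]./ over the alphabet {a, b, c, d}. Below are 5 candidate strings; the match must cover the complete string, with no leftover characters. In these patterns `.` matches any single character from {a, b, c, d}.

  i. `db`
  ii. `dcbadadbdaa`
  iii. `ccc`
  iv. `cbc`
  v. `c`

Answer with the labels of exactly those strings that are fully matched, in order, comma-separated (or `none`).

i → match
ii → no match
iii → no match
iv → match
v → match

i, iv, v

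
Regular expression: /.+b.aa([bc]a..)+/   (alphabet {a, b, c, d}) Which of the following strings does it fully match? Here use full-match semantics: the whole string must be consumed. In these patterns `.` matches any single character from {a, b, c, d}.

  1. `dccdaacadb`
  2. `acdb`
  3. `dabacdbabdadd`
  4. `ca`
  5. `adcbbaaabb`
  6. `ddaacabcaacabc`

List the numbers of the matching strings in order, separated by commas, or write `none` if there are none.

1. `dccdaacadb` → no match
2. `acdb` → no match
3 → no match
4. `ca` → no match
5. `adcbbaaabb` → no match
6 → match

6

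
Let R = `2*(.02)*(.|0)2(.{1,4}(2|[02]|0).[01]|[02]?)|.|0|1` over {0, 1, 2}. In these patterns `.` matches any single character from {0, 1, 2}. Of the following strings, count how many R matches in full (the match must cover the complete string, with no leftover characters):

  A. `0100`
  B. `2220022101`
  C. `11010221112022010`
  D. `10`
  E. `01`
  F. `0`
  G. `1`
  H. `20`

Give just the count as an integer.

A → no match
B → no match
C → no match
D → no match
E → no match
F → match
G → match
H → no match
Total matched: 2

2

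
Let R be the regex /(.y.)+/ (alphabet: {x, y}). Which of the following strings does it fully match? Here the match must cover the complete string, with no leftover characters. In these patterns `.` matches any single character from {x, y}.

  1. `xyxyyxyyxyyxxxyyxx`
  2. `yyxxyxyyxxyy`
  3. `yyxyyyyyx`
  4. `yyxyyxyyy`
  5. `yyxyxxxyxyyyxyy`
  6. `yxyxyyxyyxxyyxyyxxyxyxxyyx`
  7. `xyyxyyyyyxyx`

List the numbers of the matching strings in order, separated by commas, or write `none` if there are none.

2, 3, 4, 7

1 → no match
2 → match
3 → match
4 → match
5 → no match
6 → no match
7 → match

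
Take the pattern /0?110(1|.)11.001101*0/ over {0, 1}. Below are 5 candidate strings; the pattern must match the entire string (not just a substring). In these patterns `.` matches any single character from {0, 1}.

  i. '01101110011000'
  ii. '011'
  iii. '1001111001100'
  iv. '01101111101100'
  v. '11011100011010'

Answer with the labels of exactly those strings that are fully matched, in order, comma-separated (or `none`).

i → no match
ii → no match — must end with '0'
iii → no match
iv → no match
v → match

v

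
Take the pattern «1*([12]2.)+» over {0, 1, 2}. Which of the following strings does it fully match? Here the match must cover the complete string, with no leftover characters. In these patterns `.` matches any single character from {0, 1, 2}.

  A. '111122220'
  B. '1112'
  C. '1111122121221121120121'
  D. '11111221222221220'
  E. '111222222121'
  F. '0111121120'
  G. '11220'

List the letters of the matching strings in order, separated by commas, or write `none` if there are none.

A → match
B → no match
C → match
D → match
E → match
F → no match
G → match

A, C, D, E, G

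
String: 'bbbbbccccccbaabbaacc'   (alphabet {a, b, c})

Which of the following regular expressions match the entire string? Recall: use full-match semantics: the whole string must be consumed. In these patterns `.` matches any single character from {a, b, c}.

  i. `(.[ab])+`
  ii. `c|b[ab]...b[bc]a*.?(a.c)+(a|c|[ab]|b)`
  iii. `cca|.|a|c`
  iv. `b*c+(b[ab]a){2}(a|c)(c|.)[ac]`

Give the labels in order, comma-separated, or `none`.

iv

i → no match
ii → no match
iii → no match
iv → match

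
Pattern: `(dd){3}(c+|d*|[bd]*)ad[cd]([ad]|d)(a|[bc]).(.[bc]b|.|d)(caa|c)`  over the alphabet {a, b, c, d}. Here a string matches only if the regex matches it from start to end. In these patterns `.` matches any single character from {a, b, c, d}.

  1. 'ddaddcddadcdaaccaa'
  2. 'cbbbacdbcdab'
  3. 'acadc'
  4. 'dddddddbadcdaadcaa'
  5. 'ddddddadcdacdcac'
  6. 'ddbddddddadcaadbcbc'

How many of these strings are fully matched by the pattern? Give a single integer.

1 → no match
2 → no match — must start with 'dd'
3 → no match — must start with 'dd'
4 → match
5 → no match
6 → no match
Total matched: 1

1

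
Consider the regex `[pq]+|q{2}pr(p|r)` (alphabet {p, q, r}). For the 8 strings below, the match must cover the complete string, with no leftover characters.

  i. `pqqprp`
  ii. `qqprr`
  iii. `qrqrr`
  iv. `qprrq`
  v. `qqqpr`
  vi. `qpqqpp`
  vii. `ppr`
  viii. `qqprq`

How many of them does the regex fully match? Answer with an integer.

2

i → no match
ii → match
iii → no match
iv → no match
v → no match
vi → match
vii → no match
viii → no match
Total matched: 2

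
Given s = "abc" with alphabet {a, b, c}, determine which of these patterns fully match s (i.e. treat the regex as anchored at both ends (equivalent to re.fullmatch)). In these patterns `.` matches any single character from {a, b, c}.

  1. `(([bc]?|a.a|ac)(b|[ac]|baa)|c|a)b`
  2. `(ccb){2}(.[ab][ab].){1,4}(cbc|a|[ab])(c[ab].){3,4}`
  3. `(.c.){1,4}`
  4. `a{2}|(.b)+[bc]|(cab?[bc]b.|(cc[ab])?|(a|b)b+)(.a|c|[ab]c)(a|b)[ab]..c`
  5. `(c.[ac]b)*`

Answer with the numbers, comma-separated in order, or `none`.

4

1 → no match — must end with "b"
2 → no match — must start with "ccb"
3 → no match
4 → match
5 → no match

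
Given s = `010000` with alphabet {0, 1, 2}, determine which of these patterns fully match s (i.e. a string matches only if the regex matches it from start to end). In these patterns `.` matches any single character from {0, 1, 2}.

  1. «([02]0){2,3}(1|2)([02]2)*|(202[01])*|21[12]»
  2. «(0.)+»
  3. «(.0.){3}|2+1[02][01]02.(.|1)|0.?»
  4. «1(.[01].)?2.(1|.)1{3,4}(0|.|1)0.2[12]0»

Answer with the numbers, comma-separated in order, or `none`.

2

1 → no match
2 → match
3 → no match
4 → no match — must start with `1`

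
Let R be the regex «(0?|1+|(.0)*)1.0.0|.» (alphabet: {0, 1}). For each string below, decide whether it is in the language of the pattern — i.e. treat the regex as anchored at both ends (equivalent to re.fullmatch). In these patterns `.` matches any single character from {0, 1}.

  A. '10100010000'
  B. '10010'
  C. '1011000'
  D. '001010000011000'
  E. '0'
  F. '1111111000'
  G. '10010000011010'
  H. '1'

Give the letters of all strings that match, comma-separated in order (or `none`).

A → match
B → match
C → match
D → match
E → match
F → match
G → no match
H → match

A, B, C, D, E, F, H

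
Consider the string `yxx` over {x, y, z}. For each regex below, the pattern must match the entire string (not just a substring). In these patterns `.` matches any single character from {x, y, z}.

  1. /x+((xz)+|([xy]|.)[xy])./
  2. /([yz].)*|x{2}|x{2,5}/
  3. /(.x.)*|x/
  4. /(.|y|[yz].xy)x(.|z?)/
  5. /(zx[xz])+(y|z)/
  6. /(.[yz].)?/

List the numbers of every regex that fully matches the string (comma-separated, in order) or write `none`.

1 → no match — must start with `x`
2 → no match
3 → match
4 → match
5 → no match — must start with `zx`
6 → no match

3, 4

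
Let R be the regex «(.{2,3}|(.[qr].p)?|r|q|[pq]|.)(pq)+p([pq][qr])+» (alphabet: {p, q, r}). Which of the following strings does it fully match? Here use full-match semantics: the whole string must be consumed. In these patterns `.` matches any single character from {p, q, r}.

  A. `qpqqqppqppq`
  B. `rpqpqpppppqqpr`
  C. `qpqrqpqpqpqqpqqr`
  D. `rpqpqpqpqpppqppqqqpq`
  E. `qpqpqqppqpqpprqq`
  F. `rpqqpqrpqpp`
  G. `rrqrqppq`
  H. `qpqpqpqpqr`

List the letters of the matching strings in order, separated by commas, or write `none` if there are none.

A → no match
B → no match
C → no match
D → no match
E → no match
F → no match
G → no match
H → match

H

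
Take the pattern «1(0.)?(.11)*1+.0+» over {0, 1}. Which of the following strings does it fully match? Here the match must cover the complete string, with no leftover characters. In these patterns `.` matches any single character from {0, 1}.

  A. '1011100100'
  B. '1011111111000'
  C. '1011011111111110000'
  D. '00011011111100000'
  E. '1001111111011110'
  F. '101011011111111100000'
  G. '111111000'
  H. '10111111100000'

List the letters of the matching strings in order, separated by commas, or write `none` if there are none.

B, C, F, G, H

A → no match
B → match
C → match
D → no match — must start with '1'
E → no match
F → match
G → match
H → match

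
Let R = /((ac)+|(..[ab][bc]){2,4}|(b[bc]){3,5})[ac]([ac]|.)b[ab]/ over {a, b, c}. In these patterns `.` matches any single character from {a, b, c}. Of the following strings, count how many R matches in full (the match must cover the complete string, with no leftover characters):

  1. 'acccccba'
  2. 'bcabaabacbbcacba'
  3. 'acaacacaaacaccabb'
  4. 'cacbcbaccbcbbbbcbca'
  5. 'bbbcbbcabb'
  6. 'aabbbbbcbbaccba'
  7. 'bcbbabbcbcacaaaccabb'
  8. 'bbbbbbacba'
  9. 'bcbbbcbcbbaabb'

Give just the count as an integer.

1 → no match
2 → no match
3 → no match
4 → no match
5 → match
6 → no match
7 → match
8 → match
9 → match
Total matched: 4

4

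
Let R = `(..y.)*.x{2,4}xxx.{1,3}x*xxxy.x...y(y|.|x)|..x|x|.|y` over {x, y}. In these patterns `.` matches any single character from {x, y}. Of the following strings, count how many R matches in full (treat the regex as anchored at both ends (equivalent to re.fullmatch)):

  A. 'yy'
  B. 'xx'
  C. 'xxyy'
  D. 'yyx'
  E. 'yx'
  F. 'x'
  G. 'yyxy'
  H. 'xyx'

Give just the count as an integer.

A → no match
B → no match
C → no match
D → match
E → no match
F → match
G → no match
H → match
Total matched: 3

3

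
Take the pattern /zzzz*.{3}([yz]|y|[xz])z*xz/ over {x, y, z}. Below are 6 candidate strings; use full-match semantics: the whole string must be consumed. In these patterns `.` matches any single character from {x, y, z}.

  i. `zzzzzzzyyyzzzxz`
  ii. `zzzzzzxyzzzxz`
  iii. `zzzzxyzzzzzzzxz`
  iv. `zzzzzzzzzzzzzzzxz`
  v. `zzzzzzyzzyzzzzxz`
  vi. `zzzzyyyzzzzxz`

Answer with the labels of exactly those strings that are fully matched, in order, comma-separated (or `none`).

i, ii, iii, iv, v, vi

i → match
ii → match
iii → match
iv → match
v → match
vi → match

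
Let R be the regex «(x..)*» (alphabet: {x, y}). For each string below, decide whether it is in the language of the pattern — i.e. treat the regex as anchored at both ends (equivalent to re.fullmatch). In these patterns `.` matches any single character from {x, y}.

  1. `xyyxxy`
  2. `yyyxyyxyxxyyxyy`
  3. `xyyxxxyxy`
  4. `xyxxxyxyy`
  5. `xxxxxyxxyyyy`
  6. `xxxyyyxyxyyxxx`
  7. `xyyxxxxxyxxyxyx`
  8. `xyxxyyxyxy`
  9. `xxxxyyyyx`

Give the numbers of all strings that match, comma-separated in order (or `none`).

1 → match
2 → no match
3 → no match
4 → match
5 → no match
6 → no match
7 → match
8 → no match
9 → no match

1, 4, 7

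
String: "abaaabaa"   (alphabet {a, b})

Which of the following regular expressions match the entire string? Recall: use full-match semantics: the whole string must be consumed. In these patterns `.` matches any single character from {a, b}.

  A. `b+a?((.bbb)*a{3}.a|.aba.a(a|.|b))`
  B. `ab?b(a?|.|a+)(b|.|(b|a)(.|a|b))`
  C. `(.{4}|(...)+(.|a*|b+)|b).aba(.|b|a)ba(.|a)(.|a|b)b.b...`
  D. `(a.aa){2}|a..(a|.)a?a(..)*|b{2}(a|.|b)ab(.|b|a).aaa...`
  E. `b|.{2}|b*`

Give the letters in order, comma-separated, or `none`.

D

A → no match — must start with "b"
B → no match
C → no match
D → match
E → no match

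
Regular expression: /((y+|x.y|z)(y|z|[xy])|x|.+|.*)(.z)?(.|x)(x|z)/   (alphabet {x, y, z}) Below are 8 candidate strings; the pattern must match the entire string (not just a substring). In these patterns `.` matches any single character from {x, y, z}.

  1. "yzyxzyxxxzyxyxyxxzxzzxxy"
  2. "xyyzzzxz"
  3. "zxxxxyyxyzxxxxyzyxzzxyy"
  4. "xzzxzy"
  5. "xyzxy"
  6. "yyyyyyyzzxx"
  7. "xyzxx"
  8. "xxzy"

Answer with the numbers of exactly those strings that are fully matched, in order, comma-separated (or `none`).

2, 6, 7

1 → no match
2 → match
3 → no match
4 → no match
5 → no match
6 → match
7 → match
8 → no match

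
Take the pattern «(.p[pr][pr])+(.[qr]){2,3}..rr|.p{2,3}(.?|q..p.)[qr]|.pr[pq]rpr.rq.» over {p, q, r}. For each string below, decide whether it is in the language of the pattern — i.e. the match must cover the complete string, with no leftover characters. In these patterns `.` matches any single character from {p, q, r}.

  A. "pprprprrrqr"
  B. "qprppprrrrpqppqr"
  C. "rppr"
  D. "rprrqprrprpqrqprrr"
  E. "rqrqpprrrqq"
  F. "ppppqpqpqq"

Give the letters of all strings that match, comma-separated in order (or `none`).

A → match
B → no match
C → match
D → match
E → no match
F → match

A, C, D, F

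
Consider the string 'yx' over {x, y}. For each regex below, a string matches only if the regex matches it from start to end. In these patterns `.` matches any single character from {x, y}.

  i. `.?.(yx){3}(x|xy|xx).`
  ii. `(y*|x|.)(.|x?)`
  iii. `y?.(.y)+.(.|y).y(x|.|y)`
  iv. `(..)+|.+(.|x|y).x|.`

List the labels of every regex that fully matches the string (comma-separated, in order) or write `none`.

ii, iv

i → no match
ii → match
iii → no match
iv → match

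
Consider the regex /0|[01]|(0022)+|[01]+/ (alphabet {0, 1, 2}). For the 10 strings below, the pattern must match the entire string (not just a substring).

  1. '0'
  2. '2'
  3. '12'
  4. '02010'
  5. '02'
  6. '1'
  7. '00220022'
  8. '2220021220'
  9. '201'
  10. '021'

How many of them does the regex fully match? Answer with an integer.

3

1 → match
2 → no match
3 → no match
4 → no match
5 → no match
6 → match
7 → match
8 → no match
9 → no match
10 → no match
Total matched: 3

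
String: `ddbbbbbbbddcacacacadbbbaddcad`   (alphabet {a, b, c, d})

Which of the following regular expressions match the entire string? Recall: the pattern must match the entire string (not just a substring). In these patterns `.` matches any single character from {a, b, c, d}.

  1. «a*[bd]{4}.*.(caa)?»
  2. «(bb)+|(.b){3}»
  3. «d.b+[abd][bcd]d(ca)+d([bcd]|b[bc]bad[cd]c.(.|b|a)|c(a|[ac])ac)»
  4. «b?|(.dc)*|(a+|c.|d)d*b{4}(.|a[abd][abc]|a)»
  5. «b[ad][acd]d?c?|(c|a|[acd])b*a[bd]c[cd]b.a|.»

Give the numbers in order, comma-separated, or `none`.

1 → match
2 → no match
3 → match
4 → no match
5 → no match

1, 3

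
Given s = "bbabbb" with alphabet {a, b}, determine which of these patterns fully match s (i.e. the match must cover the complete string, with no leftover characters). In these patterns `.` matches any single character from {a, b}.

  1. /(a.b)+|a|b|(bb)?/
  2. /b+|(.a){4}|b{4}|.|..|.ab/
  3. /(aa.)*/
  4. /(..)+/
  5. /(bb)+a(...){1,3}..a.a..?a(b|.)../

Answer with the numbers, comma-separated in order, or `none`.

4

1 → no match
2 → no match
3 → no match
4 → match
5 → no match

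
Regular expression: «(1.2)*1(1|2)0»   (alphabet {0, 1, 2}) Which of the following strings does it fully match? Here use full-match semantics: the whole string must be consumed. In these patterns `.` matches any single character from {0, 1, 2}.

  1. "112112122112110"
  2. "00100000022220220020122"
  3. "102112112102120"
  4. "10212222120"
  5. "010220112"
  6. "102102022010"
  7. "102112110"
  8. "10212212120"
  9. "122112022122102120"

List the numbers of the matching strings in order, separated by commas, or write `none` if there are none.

1 → match
2 → no match — must end with "0"
3 → match
4. "10212222120" → no match
5. "010220112" → no match — must end with "0"
6. "102102022010" → no match
7. "102112110" → match
8. "10212212120" → no match
9 → no match

1, 3, 7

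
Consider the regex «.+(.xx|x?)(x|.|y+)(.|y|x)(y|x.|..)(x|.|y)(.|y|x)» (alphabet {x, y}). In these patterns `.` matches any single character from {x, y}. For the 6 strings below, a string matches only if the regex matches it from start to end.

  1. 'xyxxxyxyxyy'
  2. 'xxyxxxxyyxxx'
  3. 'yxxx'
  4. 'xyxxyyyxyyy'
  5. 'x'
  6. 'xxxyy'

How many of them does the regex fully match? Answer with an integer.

3

1 → match
2 → match
3 → no match
4 → match
5 → no match
6 → no match
Total matched: 3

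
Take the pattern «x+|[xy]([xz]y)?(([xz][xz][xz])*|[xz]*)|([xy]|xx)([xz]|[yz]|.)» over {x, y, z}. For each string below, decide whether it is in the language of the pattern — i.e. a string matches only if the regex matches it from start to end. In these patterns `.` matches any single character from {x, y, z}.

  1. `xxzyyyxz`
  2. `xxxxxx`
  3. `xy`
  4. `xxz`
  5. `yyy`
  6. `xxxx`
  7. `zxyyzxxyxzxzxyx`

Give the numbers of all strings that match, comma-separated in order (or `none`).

1 → no match
2 → match
3 → match
4 → match
5 → no match
6 → match
7 → no match

2, 3, 4, 6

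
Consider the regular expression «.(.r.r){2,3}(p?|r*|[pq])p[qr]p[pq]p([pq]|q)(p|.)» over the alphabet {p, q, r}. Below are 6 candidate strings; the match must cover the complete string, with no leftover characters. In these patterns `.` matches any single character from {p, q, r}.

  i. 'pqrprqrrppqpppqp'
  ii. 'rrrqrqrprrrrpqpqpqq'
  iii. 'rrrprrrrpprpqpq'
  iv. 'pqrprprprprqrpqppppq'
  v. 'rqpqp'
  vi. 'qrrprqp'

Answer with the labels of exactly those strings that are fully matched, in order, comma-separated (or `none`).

i → no match
ii → match
iii → no match
iv → match
v. 'rqpqp' → no match
vi. 'qrrprqp' → no match

ii, iv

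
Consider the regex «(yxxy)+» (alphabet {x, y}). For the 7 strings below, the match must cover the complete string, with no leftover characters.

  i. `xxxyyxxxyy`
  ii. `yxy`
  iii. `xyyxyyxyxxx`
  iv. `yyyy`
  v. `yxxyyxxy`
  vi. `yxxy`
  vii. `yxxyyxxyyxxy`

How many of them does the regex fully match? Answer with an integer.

i → no match — must start with `yxxy`
ii → no match — must start with `yxxy`
iii → no match — must start with `yxxy`
iv → no match — must start with `yxxy`
v → match
vi → match
vii → match
Total matched: 3

3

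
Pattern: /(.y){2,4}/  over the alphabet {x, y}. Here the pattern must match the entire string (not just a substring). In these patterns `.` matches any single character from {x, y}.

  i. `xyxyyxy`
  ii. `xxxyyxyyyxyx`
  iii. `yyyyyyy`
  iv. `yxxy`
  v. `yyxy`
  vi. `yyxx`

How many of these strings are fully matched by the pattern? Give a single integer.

i → no match
ii → no match — must end with `y`
iii → no match
iv → no match
v → match
vi → no match — must end with `y`
Total matched: 1

1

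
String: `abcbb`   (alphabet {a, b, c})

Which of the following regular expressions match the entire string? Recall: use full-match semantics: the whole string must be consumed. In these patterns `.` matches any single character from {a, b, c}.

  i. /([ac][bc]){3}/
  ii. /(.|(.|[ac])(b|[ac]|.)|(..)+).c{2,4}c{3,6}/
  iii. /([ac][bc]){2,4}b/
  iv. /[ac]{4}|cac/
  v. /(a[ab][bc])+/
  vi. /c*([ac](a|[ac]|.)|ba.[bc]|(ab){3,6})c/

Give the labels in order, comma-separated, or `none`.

i → no match
ii → no match — must end with `c`
iii → match
iv → no match
v → no match
vi → no match — must end with `c`

iii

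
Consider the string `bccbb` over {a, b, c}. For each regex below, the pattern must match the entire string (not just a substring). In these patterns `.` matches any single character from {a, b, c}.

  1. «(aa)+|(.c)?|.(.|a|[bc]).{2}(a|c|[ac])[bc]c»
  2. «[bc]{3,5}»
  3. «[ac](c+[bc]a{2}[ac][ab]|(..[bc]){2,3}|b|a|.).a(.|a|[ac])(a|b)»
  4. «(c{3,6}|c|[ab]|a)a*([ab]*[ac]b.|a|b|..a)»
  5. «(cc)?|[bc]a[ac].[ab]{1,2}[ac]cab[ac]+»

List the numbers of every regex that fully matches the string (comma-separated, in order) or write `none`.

1 → no match
2 → match
3 → no match
4 → no match
5 → no match

2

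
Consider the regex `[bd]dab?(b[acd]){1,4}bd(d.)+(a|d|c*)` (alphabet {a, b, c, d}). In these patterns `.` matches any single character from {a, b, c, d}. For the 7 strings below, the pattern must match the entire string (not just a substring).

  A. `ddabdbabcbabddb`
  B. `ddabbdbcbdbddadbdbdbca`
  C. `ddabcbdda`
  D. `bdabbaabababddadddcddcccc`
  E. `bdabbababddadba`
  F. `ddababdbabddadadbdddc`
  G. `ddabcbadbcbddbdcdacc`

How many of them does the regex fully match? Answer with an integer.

A → match
B → no match
C → match
D → no match
E → match
F → match
G → no match
Total matched: 4

4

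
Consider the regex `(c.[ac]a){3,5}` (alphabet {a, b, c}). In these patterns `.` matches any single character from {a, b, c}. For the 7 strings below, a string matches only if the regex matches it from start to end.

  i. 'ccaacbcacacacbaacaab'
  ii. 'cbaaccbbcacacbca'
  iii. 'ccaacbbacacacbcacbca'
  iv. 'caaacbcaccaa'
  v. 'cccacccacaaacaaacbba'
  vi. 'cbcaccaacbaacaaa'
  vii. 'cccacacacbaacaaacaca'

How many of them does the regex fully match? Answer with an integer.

i → no match — must end with 'a'
ii → no match
iii → no match
iv → match
v → no match
vi → match
vii → match
Total matched: 3

3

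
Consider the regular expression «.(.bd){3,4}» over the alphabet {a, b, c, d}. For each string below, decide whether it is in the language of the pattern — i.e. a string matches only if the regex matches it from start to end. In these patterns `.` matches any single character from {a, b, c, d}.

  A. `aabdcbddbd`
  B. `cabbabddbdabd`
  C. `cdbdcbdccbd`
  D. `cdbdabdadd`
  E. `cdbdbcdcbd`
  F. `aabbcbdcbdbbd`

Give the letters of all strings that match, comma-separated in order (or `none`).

A. `aabdcbddbd` → match
B → no match
C. `cdbdcbdccbd` → no match
D. `cdbdabdadd` → no match — must end with `bd`
E. `cdbdbcdcbd` → no match
F → no match

A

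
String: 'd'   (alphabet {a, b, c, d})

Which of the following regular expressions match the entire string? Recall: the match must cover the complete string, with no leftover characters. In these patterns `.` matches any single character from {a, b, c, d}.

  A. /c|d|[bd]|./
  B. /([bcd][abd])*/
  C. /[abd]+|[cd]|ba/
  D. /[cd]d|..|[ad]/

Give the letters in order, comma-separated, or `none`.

A, C, D

A → match
B → no match
C → match
D → match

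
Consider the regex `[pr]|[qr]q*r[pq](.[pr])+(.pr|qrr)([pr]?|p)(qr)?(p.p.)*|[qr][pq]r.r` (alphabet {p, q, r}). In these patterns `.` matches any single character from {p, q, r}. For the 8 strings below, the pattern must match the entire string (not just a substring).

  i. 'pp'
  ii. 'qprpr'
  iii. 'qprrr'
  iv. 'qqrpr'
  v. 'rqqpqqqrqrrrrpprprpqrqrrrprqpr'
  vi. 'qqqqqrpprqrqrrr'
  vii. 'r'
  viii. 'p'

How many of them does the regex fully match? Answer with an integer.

i → no match
ii → match
iii → match
iv → match
v → no match
vi → match
vii → match
viii → match
Total matched: 6

6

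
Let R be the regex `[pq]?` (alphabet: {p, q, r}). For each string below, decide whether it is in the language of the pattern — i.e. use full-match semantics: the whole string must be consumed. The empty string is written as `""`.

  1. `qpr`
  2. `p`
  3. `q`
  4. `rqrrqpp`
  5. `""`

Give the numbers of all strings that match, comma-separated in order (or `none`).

2, 3, 5

1 → no match
2 → match
3 → match
4 → no match
5 → match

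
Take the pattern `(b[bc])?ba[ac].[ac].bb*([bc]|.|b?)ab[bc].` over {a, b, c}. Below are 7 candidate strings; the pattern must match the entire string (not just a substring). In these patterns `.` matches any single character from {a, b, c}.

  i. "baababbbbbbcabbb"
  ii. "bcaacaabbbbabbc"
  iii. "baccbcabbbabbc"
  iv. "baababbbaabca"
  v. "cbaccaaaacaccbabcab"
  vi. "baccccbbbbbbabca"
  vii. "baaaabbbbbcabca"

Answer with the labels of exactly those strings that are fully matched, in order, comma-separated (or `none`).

i, iv, vi, vii

i → match
ii → no match
iii → no match
iv → match
v → no match
vi → match
vii → match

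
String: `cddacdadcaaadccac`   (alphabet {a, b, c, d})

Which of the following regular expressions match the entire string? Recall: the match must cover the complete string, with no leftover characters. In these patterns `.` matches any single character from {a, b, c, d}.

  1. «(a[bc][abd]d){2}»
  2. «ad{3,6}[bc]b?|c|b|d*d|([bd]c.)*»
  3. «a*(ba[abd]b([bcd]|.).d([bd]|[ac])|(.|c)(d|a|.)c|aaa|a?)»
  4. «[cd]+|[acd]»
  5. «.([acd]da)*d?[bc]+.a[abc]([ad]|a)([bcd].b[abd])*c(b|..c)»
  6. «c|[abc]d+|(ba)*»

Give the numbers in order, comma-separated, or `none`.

1 → no match — must start with `a`
2 → no match
3 → no match
4 → no match
5 → match
6 → no match

5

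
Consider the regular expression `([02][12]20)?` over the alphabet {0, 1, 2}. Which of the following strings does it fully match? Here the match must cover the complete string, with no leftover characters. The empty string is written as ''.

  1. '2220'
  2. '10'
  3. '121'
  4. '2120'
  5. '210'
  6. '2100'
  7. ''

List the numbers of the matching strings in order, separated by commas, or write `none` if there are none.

1, 4, 7

1 → match
2 → no match
3 → no match
4 → match
5 → no match
6 → no match
7 → match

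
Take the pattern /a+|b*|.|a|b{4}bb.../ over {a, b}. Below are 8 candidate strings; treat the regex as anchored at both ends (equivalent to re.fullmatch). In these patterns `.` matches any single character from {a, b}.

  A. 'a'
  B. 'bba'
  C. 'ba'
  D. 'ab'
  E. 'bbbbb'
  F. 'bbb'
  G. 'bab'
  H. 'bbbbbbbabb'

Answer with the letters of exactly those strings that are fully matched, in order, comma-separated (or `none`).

A → match
B → no match
C → no match
D → no match
E → match
F → match
G → no match
H → no match

A, E, F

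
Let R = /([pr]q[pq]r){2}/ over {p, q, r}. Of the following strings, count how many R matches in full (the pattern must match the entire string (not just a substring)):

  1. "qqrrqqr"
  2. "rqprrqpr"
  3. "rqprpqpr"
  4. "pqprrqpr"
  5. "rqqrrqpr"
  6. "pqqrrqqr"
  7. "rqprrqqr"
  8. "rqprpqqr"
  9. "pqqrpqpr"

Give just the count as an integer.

8

1 → no match
2 → match
3 → match
4 → match
5 → match
6 → match
7 → match
8 → match
9 → match
Total matched: 8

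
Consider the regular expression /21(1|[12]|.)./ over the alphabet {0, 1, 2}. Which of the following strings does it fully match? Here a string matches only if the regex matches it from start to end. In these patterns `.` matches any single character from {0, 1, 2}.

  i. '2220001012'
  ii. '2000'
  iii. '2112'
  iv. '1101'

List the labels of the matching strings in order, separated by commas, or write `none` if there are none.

i → no match — must start with '21'
ii → no match — must start with '21'
iii → match
iv → no match — must start with '21'

iii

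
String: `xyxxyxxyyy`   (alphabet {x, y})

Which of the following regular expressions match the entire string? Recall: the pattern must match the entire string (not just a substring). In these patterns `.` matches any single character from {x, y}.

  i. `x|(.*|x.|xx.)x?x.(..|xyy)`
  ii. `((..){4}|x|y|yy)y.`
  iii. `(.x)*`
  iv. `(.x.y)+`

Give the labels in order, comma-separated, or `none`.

i, ii

i → match
ii → match
iii → no match
iv → no match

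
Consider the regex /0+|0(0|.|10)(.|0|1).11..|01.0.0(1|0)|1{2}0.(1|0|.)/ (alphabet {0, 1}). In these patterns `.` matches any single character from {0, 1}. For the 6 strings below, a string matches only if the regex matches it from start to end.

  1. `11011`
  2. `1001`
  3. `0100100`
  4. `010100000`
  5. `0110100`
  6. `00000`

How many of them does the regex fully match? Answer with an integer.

4

1 → match
2 → no match
3 → match
4 → no match
5 → match
6 → match
Total matched: 4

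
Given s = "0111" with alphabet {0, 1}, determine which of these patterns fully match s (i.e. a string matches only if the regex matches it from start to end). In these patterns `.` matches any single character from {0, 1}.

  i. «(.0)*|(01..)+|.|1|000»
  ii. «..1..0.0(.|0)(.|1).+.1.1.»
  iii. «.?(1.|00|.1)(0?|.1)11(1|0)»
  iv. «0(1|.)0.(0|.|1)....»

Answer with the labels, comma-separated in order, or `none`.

i → match
ii → no match
iii → no match
iv → no match

i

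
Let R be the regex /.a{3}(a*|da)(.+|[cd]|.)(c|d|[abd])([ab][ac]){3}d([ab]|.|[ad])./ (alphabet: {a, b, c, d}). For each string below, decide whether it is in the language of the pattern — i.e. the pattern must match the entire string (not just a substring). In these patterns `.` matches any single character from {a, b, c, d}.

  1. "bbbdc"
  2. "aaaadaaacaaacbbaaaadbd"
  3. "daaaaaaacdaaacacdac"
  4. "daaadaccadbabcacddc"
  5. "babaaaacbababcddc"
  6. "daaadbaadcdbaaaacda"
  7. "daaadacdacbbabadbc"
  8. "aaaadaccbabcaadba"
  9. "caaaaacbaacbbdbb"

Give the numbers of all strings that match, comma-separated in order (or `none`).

3, 4, 8

1 → no match
2 → no match
3 → match
4 → match
5 → no match
6 → no match
7 → no match
8 → match
9 → no match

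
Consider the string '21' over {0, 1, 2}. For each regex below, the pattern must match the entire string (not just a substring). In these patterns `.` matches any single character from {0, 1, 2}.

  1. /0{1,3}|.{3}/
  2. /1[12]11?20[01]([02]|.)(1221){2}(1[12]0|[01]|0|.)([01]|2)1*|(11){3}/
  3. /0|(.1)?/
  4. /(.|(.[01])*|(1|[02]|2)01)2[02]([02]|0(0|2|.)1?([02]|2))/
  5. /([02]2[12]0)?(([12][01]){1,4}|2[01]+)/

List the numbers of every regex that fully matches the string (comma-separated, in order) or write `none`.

1 → no match
2 → no match
3 → match
4 → no match
5 → match

3, 5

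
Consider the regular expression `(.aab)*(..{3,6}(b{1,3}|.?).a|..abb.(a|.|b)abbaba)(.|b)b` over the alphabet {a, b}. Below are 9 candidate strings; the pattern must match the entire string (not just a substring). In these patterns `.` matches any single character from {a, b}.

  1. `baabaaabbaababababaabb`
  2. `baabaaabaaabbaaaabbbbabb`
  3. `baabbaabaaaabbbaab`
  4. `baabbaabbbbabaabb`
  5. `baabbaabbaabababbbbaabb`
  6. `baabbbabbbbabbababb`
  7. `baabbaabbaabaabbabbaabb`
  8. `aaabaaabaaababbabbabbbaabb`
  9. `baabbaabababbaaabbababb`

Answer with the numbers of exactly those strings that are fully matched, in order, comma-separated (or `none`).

1, 2, 3, 4, 5, 6, 7, 8, 9

1 → match
2 → match
3 → match
4 → match
5 → match
6 → match
7 → match
8 → match
9 → match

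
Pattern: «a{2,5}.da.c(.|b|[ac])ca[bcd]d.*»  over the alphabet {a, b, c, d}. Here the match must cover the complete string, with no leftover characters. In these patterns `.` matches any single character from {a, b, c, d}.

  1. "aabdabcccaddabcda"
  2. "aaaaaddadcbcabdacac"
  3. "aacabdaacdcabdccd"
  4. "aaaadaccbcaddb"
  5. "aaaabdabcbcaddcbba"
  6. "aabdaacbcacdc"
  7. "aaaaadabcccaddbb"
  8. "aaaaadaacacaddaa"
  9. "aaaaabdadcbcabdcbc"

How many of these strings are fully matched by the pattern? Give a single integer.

1 → match
2 → match
3 → no match
4 → match
5 → match
6 → match
7 → match
8 → match
9 → match
Total matched: 8

8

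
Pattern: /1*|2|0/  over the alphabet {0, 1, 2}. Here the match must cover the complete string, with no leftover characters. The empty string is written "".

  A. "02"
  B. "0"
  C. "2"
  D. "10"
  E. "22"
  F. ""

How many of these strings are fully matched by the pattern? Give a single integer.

3

A → no match
B → match
C → match
D → no match
E → no match
F → match
Total matched: 3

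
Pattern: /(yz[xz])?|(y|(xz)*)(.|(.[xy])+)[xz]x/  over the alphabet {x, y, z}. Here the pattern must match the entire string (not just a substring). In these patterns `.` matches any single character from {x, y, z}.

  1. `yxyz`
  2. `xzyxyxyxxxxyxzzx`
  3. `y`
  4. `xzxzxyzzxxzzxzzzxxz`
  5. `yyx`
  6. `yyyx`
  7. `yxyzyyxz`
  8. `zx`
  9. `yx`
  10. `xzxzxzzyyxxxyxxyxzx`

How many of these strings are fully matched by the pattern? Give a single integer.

1 → no match
2 → no match
3 → no match
4 → no match
5 → no match
6 → no match
7 → no match
8 → no match
9 → no match
10 → no match
Total matched: 0

0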